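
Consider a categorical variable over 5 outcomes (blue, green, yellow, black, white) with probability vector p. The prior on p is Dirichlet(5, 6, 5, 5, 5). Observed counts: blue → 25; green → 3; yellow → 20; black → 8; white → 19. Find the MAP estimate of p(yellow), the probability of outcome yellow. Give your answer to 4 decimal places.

MAP estimate of p(yellow) = 0.2500

The posterior is Dirichlet(αᵢ + nᵢ) = Dirichlet(30, 9, 25, 13, 24).
For a Dirichlet(a₁,…,a_K) with all aᵢ > 1, the mode has j-th component (aⱼ − 1)/(Σaᵢ − K).
Here Σaᵢ = 101 and K = 5, so p(yellow) = (25 − 1)/(101 − 5) = 24/96 ≈ 0.2500.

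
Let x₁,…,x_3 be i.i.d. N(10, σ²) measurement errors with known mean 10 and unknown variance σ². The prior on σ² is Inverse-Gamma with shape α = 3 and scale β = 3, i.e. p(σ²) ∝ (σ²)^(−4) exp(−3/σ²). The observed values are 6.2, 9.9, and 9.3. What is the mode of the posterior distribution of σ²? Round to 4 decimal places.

σ̂²_MAP = 1.9036

Sum of squared deviations about the known mean: SS = (6.2−10)² + (9.9−10)² + (9.3−10)² = 14.94.
The Normal likelihood contributes (σ²)^(−n/2) exp(−SS/(2σ²)), so the posterior is Inverse-Gamma(α + n/2, β + SS/2) = Inverse-Gamma(4.5, 10.47).
The mode of Inverse-Gamma(a, b) is b/(a+1) = 10.47/5.5 ≈ 1.9036.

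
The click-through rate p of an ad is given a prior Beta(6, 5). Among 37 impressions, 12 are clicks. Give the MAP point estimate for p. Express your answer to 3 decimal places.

Prior: Beta(6, 5).
Data: 12 successes in 37 trials. The binomial likelihood contributes p^12(1−p)^25, so the posterior is Beta(6+12, 5+25) = Beta(18, 30).
For Beta(a, b) with a, b > 1 the mode is (a−1)/(a+b−2) = 17/46 ≈ 0.370.

p̂_MAP = 0.370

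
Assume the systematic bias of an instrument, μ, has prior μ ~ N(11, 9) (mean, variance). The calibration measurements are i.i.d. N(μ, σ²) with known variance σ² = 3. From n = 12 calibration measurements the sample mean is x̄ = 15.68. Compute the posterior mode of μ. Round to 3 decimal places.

n = 12, x̄ = 15.68.
For a Normal prior and Normal likelihood with known variance, the posterior is Normal; its mode equals its mean, the precision-weighted average.
Prior precision 1/σ₀² = 1/9; data precision n/σ² = 12/3 = 4.
μ̂ = ((1/9)·11 + 4·15.68) / (1/9 + 4) = (14387/225)/(37/9) = 14387/925 ≈ 15.554.

μ̂_MAP = 15.554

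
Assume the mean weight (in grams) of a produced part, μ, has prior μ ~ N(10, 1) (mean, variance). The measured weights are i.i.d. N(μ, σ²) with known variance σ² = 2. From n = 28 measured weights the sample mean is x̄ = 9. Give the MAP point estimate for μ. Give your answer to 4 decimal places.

μ̂_MAP = 9.0667

n = 28, x̄ = 9.
For a Normal prior and Normal likelihood with known variance, the posterior is Normal; its mode equals its mean, the precision-weighted average.
Prior precision 1/σ₀² = 1/1 = 1; data precision n/σ² = 28/2 = 14.
μ̂ = (1·10 + 14·9) / (1 + 14) = 136/15 ≈ 9.0667.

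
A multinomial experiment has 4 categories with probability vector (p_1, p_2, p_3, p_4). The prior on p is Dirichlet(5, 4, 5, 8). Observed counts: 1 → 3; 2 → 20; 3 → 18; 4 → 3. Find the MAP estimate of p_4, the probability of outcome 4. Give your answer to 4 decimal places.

MAP estimate: 0.1613

The posterior is Dirichlet(αᵢ + nᵢ) = Dirichlet(8, 24, 23, 11).
For a Dirichlet(a₁,…,a_K) with all aᵢ > 1, the mode has j-th component (aⱼ − 1)/(Σaᵢ − K).
Here Σaᵢ = 66 and K = 4, so p_4 = (11 − 1)/(66 − 4) = 10/62 ≈ 0.1613.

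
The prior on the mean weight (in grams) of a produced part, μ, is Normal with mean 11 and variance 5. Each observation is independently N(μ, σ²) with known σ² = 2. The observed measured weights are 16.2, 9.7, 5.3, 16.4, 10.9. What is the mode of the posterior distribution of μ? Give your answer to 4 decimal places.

μ̂_MAP = 11.6481

n = 5; x̄ = (16.2 + 9.7 + 5.3 + 16.4 + 10.9)/5 = 58.5/5 = 11.7.
For a Normal prior and Normal likelihood with known variance, the posterior is Normal; its mode equals its mean, the precision-weighted average.
Prior precision 1/σ₀² = 1/5 = 0.2; data precision n/σ² = 5/2 = 2.5.
μ̂ = (0.2·11 + 2.5·11.7) / (0.2 + 2.5) = 31.45/2.7 = 629/54 ≈ 11.6481.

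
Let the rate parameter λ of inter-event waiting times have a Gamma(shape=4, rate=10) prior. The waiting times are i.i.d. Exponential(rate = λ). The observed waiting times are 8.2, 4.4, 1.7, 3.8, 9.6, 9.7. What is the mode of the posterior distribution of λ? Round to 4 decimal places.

λ̂_MAP = 0.1899

The Exponential(rate=λ) likelihood is ∝ λ^n e^(−λΣtᵢ). Here n = 6 and Σtᵢ = 8.2 + 4.4 + 1.7 + 3.8 + 9.6 + 9.7 = 37.4.
Posterior ∝ λ^3e^(−10λ) · λ^6e^(−37.4λ) = λ^9e^(−47.4λ), i.e. Gamma(10, 47.4).
Mode = (a−1)/b = 9/47.4 ≈ 0.1899.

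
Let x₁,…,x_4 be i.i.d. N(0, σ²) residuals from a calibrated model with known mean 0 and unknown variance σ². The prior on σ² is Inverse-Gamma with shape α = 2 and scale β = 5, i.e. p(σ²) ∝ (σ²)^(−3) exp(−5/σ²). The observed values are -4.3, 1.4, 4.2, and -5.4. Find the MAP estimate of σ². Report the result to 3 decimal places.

Sum of squared deviations about the known mean: SS = (-4.3−0)² + (1.4−0)² + (4.2−0)² + (-5.4−0)² = 67.25.
The Normal likelihood contributes (σ²)^(−n/2) exp(−SS/(2σ²)), so the posterior is Inverse-Gamma(α + n/2, β + SS/2) = Inverse-Gamma(4, 38.625).
The mode of Inverse-Gamma(a, b) is b/(a+1) = 38.625/5 ≈ 7.725.

σ̂²_MAP = 7.725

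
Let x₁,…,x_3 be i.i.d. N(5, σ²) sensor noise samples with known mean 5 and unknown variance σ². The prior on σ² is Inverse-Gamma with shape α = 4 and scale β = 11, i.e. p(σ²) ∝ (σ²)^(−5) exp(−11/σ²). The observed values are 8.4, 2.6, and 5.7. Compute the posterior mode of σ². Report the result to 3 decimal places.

Sum of squared deviations about the known mean: SS = (8.4−5)² + (2.6−5)² + (5.7−5)² = 17.81.
The Normal likelihood contributes (σ²)^(−n/2) exp(−SS/(2σ²)), so the posterior is Inverse-Gamma(α + n/2, β + SS/2) = Inverse-Gamma(5.5, 19.905).
The mode of Inverse-Gamma(a, b) is b/(a+1) = 19.905/6.5 ≈ 3.062.

σ̂²_MAP = 3.062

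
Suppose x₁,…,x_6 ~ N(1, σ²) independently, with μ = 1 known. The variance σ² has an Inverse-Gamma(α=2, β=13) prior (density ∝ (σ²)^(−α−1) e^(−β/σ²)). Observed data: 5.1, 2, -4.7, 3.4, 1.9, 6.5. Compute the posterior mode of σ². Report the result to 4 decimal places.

Sum of squared deviations about the known mean: SS = (5.1−1)² + (2−1)² + (-4.7−1)² + (3.4−1)² + (1.9−1)² + (6.5−1)² = 87.12.
The Normal likelihood contributes (σ²)^(−n/2) exp(−SS/(2σ²)), so the posterior is Inverse-Gamma(α + n/2, β + SS/2) = Inverse-Gamma(5, 56.56).
The mode of Inverse-Gamma(a, b) is b/(a+1) = 56.56/6 ≈ 9.4267.

σ̂²_MAP = 9.4267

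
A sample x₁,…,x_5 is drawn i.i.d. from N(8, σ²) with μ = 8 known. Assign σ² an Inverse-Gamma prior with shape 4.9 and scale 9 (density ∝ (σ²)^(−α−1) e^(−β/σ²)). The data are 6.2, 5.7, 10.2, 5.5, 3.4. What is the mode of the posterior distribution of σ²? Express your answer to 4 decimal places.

Sum of squared deviations about the known mean: SS = (6.2−8)² + (5.7−8)² + (10.2−8)² + (5.5−8)² + (3.4−8)² = 40.78.
The Normal likelihood contributes (σ²)^(−n/2) exp(−SS/(2σ²)), so the posterior is Inverse-Gamma(α + n/2, β + SS/2) = Inverse-Gamma(7.4, 29.39).
The mode of Inverse-Gamma(a, b) is b/(a+1) = 29.39/8.4 ≈ 3.4988.

σ̂²_MAP = 3.4988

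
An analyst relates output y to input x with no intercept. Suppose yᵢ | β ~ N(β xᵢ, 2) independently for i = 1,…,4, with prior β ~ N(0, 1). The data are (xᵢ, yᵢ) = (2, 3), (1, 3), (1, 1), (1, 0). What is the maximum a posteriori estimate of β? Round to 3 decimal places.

log p(β | y) = −Σ(yᵢ − βxᵢ)²/(2·2) − β²/(2·1) + const.
Setting the derivative to zero: Σxᵢ(yᵢ − βxᵢ)/2 − β/1 = 0, so β = Σxᵢyᵢ / (Σxᵢ² + σ²/τ²).
Σxᵢyᵢ = 2·3 + 1·3 + 1·1 + 1·0 = 10; Σxᵢ² = 7; σ²/τ² = 2.
β̂_MAP = 10 / (7 + 2) = 10/9 ≈ 1.111.

β̂_MAP = 1.111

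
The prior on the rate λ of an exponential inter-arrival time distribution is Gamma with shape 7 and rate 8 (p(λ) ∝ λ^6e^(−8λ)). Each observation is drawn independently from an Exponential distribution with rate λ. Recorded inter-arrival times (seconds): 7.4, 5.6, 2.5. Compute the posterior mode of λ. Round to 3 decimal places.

λ̂_MAP = 0.383

The Exponential(rate=λ) likelihood is ∝ λ^n e^(−λΣtᵢ). Here n = 3 and Σtᵢ = 7.4 + 5.6 + 2.5 = 15.5.
Posterior ∝ λ^6e^(−8λ) · λ^3e^(−15.5λ) = λ^9e^(−23.5λ), i.e. Gamma(10, 23.5).
Mode = (a−1)/b = 9/23.5 ≈ 0.383.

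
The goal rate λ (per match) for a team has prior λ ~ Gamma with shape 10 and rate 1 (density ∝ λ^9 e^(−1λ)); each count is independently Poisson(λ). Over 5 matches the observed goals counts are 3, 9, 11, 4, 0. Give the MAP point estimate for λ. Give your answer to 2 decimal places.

Σxᵢ = 3+9+11+4+0 = 27, with n = 5.
Posterior ∝ λ^9e^(−1λ) · λ^27e^(−5λ) = λ^36e^(−6λ), i.e. Gamma(shape=37, rate=6).
The mode of a Gamma(a, b) with a ≥ 1 (shape–rate) is (a−1)/b = 36/6 ≈ 6.00.

λ̂_MAP = 6.00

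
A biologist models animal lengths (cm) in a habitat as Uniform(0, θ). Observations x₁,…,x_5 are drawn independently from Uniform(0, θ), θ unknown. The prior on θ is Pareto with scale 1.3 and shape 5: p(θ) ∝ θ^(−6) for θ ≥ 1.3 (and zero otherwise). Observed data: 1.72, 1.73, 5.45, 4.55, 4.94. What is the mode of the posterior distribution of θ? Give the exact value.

The Uniform(0, θ) likelihood is θ^(−n) for θ ≥ max(xᵢ), zero otherwise. Here max(xᵢ) = 5.45.
Posterior ∝ θ^(−6) · θ^(−5) = θ^(−11) on θ ≥ max(1.3, 5.45) = 5.45.
This density is strictly decreasing in θ, so the posterior mode lies at the lower boundary of the support.

θ̂_MAP = 5.45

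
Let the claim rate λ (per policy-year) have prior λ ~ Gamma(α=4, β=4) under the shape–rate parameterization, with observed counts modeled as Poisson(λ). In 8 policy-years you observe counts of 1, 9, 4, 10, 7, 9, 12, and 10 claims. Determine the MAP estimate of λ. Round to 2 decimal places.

Σxᵢ = 1+9+4+10+7+9+12+10 = 62, with n = 8.
Posterior ∝ λ^3e^(−4λ) · λ^62e^(−8λ) = λ^65e^(−12λ), i.e. Gamma(shape=66, rate=12).
The mode of a Gamma(a, b) with a ≥ 1 (shape–rate) is (a−1)/b = 65/12 ≈ 5.42.

λ̂_MAP = 5.42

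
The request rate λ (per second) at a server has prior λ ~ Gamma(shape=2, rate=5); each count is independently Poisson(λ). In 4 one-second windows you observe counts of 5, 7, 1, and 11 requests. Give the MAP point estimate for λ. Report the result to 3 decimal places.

Σxᵢ = 5+7+1+11 = 24, with n = 4.
Posterior ∝ λe^(−5λ) · λ^24e^(−4λ) = λ^25e^(−9λ), i.e. Gamma(shape=26, rate=9).
The mode of a Gamma(a, b) with a ≥ 1 (shape–rate) is (a−1)/b = 25/9 ≈ 2.778.

λ̂_MAP = 2.778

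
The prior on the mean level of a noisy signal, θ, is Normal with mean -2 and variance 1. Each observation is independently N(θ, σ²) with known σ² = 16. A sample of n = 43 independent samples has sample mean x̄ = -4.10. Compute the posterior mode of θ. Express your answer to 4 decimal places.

n = 43, x̄ = -4.10.
For a Normal prior and Normal likelihood with known variance, the posterior is Normal; its mode equals its mean, the precision-weighted average.
Prior precision 1/σ₀² = 1/1 = 1; data precision n/σ² = 43/16 = 2.6875.
θ̂ = (1·(-2) + 2.6875·(-4.1)) / (1 + 2.6875) = (-13.01875)/3.6875 = -2083/590 ≈ -3.5305.

θ̂_MAP = -3.5305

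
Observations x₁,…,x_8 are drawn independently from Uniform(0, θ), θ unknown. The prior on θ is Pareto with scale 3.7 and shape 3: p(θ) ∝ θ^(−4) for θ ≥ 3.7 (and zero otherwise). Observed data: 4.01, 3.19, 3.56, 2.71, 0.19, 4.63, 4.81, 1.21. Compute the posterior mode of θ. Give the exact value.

θ̂_MAP = 4.81

The Uniform(0, θ) likelihood is θ^(−n) for θ ≥ max(xᵢ), zero otherwise. Here max(xᵢ) = 4.81.
Posterior ∝ θ^(−4) · θ^(−8) = θ^(−12) on θ ≥ max(3.7, 4.81) = 4.81.
This density is strictly decreasing in θ, so the posterior mode lies at the lower boundary of the support.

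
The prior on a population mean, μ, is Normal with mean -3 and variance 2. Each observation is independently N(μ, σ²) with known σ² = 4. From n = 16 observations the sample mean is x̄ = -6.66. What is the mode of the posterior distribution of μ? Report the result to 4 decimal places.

n = 16, x̄ = -6.66.
For a Normal prior and Normal likelihood with known variance, the posterior is Normal; its mode equals its mean, the precision-weighted average.
Prior precision 1/σ₀² = 1/2 = 0.5; data precision n/σ² = 16/4 = 4.
μ̂ = (0.5·(-3) + 4·(-6.66)) / (0.5 + 4) = (-28.14)/4.5 = -469/75 ≈ -6.2533.

μ̂_MAP = -6.2533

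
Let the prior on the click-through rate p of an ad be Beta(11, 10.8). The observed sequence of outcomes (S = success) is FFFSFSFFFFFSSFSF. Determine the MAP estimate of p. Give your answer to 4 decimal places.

Prior: Beta(11, 10.8).
Data: 5 successes in 16 trials (from the sequence). The binomial likelihood contributes p^5(1−p)^11, so the posterior is Beta(11+5, 10.8+11) = Beta(16, 21.8).
For Beta(a, b) with a, b > 1 the mode is (a−1)/(a+b−2) = 15/35.8 ≈ 0.4190.

p̂_MAP = 0.4190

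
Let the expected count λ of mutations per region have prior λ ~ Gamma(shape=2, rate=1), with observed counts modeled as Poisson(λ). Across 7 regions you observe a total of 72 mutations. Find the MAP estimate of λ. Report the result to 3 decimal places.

Σxᵢ = 72, n = 7.
Posterior ∝ λe^(−1λ) · λ^72e^(−7λ) = λ^73e^(−8λ), i.e. Gamma(shape=74, rate=8).
The mode of a Gamma(a, b) with a ≥ 1 (shape–rate) is (a−1)/b = 73/8 ≈ 9.125.

λ̂_MAP = 9.125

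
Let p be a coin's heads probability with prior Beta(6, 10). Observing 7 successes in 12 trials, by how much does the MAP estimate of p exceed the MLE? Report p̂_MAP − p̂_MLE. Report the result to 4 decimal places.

MAP − MLE = -0.1218

Posterior is Beta(13, 15); MAP = (13−1)/(28−2) = 12/26 ≈ 0.46154.
MLE ignores the prior: p̂_MLE = k/n = 7/12 ≈ 0.58333.
Difference = 12/26 − 7/12 = -19/156 ≈ -0.1218.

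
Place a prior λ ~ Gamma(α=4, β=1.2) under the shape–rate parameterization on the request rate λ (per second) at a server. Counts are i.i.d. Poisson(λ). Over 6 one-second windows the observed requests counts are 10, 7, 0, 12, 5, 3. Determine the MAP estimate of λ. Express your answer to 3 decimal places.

Σxᵢ = 10+7+0+12+5+3 = 37, with n = 6.
Posterior ∝ λ^3e^(−1.2λ) · λ^37e^(−6λ) = λ^40e^(−7.2λ), i.e. Gamma(shape=41, rate=7.2).
The mode of a Gamma(a, b) with a ≥ 1 (shape–rate) is (a−1)/b = 40/7.2 ≈ 5.556.

λ̂_MAP = 5.556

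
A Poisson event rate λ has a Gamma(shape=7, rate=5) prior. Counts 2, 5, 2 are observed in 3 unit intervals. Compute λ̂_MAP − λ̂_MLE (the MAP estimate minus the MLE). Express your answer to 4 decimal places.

Σxᵢ = 9. Posterior is Gamma(16, 8); MAP = (16−1)/8 = 15/8 ≈ 1.87500.
MLE = x̄ = 9/3 ≈ 3.00000.
Difference = 15/8 − 9/3 = -9/8 ≈ -1.1250.

MAP − MLE = -1.1250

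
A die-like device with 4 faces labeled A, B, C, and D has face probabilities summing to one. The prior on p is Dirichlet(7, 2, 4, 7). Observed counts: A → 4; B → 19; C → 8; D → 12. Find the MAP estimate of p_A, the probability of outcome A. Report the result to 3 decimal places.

The posterior is Dirichlet(αᵢ + nᵢ) = Dirichlet(11, 21, 12, 19).
For a Dirichlet(a₁,…,a_K) with all aᵢ > 1, the mode has j-th component (aⱼ − 1)/(Σaᵢ − K).
Here Σaᵢ = 63 and K = 4, so p_A = (11 − 1)/(63 − 4) = 10/59 ≈ 0.169.

MAP estimate of p_A = 0.169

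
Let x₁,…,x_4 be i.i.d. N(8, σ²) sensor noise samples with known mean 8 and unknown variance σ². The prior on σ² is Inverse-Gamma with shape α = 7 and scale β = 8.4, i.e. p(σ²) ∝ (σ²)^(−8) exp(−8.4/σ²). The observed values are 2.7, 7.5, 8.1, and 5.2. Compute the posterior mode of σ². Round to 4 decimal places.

Sum of squared deviations about the known mean: SS = (2.7−8)² + (7.5−8)² + (8.1−8)² + (5.2−8)² = 36.19.
The Normal likelihood contributes (σ²)^(−n/2) exp(−SS/(2σ²)), so the posterior is Inverse-Gamma(α + n/2, β + SS/2) = Inverse-Gamma(9, 26.495).
The mode of Inverse-Gamma(a, b) is b/(a+1) = 26.495/10 ≈ 2.6495.

σ̂²_MAP = 2.6495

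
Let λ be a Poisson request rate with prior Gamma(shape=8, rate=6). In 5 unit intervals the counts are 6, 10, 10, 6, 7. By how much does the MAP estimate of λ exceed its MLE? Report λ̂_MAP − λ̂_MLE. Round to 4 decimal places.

Σxᵢ = 39. Posterior is Gamma(47, 11); MAP = (47−1)/11 = 46/11 ≈ 4.18182.
MLE = x̄ = 39/5 ≈ 7.80000.
Difference = 46/11 − 39/5 = -199/55 ≈ -3.6182.

MAP − MLE = -3.6182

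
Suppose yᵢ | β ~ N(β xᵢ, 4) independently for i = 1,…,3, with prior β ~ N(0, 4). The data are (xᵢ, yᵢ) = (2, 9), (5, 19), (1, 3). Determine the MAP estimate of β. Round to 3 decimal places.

β̂_MAP = 3.742

log p(β | y) = −Σ(yᵢ − βxᵢ)²/(2·4) − β²/(2·4) + const.
Setting the derivative to zero: Σxᵢ(yᵢ − βxᵢ)/4 − β/4 = 0, so β = Σxᵢyᵢ / (Σxᵢ² + σ²/τ²).
Σxᵢyᵢ = 2·9 + 5·19 + 1·3 = 116; Σxᵢ² = 30; σ²/τ² = 1.
β̂_MAP = 116 / (30 + 1) = 116/31 ≈ 3.742.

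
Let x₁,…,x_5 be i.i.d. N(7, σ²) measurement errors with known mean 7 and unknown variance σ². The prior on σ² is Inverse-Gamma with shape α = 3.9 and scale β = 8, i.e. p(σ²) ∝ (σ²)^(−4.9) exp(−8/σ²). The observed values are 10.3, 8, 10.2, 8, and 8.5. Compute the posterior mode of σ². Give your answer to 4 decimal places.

σ̂²_MAP = 2.7959

Sum of squared deviations about the known mean: SS = (10.3−7)² + (8−7)² + (10.2−7)² + (8−7)² + (8.5−7)² = 25.38.
The Normal likelihood contributes (σ²)^(−n/2) exp(−SS/(2σ²)), so the posterior is Inverse-Gamma(α + n/2, β + SS/2) = Inverse-Gamma(6.4, 20.69).
The mode of Inverse-Gamma(a, b) is b/(a+1) = 20.69/7.4 ≈ 2.7959.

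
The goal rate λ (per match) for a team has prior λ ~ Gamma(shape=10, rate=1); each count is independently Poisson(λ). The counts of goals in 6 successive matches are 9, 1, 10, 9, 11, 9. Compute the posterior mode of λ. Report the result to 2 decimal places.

Σxᵢ = 9+1+10+9+11+9 = 49, with n = 6.
Posterior ∝ λ^9e^(−1λ) · λ^49e^(−6λ) = λ^58e^(−7λ), i.e. Gamma(shape=59, rate=7).
The mode of a Gamma(a, b) with a ≥ 1 (shape–rate) is (a−1)/b = 58/7 ≈ 8.29.

λ̂_MAP = 8.29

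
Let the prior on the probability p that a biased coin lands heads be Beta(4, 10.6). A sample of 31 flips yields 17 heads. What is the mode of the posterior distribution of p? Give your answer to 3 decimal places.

Prior: Beta(4, 10.6).
Data: 17 successes in 31 trials. The binomial likelihood contributes p^17(1−p)^14, so the posterior is Beta(4+17, 10.6+14) = Beta(21, 24.6).
For Beta(a, b) with a, b > 1 the mode is (a−1)/(a+b−2) = 20/43.6 ≈ 0.459.

p̂_MAP = 0.459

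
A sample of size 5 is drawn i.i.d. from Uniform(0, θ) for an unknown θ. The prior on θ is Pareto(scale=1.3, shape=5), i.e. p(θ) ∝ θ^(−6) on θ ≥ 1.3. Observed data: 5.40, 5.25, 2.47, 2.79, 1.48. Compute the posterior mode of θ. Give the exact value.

The Uniform(0, θ) likelihood is θ^(−n) for θ ≥ max(xᵢ), zero otherwise. Here max(xᵢ) = 5.40.
Posterior ∝ θ^(−6) · θ^(−5) = θ^(−11) on θ ≥ max(1.3, 5.40) = 5.40.
This density is strictly decreasing in θ, so the posterior mode lies at the lower boundary of the support.

θ̂_MAP = 5.40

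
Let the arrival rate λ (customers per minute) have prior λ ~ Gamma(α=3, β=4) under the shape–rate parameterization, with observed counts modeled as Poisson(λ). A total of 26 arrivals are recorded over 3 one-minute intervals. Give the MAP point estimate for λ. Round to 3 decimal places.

Σxᵢ = 26, n = 3.
Posterior ∝ λ^2e^(−4λ) · λ^26e^(−3λ) = λ^28e^(−7λ), i.e. Gamma(shape=29, rate=7).
The mode of a Gamma(a, b) with a ≥ 1 (shape–rate) is (a−1)/b = 28/7 ≈ 4.000.

λ̂_MAP = 4.000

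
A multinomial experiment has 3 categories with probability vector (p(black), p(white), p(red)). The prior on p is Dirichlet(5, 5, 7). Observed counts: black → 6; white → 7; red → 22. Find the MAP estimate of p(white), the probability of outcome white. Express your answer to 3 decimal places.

MAP estimate of p(white) = 0.224

The posterior is Dirichlet(αᵢ + nᵢ) = Dirichlet(11, 12, 29).
For a Dirichlet(a₁,…,a_K) with all aᵢ > 1, the mode has j-th component (aⱼ − 1)/(Σaᵢ − K).
Here Σaᵢ = 52 and K = 3, so p(white) = (12 − 1)/(52 − 3) = 11/49 ≈ 0.224.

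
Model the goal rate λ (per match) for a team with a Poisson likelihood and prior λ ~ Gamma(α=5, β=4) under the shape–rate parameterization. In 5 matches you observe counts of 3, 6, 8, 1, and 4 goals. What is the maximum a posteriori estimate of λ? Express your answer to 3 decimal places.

Σxᵢ = 3+6+8+1+4 = 22, with n = 5.
Posterior ∝ λ^4e^(−4λ) · λ^22e^(−5λ) = λ^26e^(−9λ), i.e. Gamma(shape=27, rate=9).
The mode of a Gamma(a, b) with a ≥ 1 (shape–rate) is (a−1)/b = 26/9 ≈ 2.889.

λ̂_MAP = 2.889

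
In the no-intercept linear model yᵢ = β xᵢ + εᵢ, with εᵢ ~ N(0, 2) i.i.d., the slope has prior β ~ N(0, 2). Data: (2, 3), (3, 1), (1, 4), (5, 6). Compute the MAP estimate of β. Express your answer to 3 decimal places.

log p(β | y) = −Σ(yᵢ − βxᵢ)²/(2·2) − β²/(2·2) + const.
Setting the derivative to zero: Σxᵢ(yᵢ − βxᵢ)/2 − β/2 = 0, so β = Σxᵢyᵢ / (Σxᵢ² + σ²/τ²).
Σxᵢyᵢ = 2·3 + 3·1 + 1·4 + 5·6 = 43; Σxᵢ² = 39; σ²/τ² = 1.
β̂_MAP = 43 / (39 + 1) = 43/40 ≈ 1.075.

β̂_MAP = 1.075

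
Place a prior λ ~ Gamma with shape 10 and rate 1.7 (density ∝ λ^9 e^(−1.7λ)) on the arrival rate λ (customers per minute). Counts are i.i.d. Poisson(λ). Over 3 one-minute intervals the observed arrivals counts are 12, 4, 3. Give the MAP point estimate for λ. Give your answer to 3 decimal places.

λ̂_MAP = 5.957

Σxᵢ = 12+4+3 = 19, with n = 3.
Posterior ∝ λ^9e^(−1.7λ) · λ^19e^(−3λ) = λ^28e^(−4.7λ), i.e. Gamma(shape=29, rate=4.7).
The mode of a Gamma(a, b) with a ≥ 1 (shape–rate) is (a−1)/b = 28/4.7 ≈ 5.957.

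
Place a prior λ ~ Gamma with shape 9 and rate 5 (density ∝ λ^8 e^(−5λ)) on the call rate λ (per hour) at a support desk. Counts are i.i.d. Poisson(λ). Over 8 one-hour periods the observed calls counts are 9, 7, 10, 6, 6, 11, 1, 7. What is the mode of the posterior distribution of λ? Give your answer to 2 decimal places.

λ̂_MAP = 5.00

Σxᵢ = 9+7+10+6+6+11+1+7 = 57, with n = 8.
Posterior ∝ λ^8e^(−5λ) · λ^57e^(−8λ) = λ^65e^(−13λ), i.e. Gamma(shape=66, rate=13).
The mode of a Gamma(a, b) with a ≥ 1 (shape–rate) is (a−1)/b = 65/13 ≈ 5.00.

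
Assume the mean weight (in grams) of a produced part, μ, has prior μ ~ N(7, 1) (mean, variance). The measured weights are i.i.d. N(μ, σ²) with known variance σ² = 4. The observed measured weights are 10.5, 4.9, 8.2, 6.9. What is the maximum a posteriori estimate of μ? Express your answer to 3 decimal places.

μ̂_MAP = 7.313

n = 4; x̄ = (10.5 + 4.9 + 8.2 + 6.9)/4 = 30.5/4 = 7.625.
For a Normal prior and Normal likelihood with known variance, the posterior is Normal; its mode equals its mean, the precision-weighted average.
Prior precision 1/σ₀² = 1/1 = 1; data precision n/σ² = 4/4 = 1.
μ̂ = (1·7 + 1·7.625) / (1 + 1) = 14.625/2 = 7.3125 ≈ 7.313.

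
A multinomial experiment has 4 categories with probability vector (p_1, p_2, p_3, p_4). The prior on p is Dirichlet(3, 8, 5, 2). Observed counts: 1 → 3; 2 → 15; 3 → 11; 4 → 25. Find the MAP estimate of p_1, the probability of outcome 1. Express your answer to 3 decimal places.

MAP estimate: 0.074

The posterior is Dirichlet(αᵢ + nᵢ) = Dirichlet(6, 23, 16, 27).
For a Dirichlet(a₁,…,a_K) with all aᵢ > 1, the mode has j-th component (aⱼ − 1)/(Σaᵢ − K).
Here Σaᵢ = 72 and K = 4, so p_1 = (6 − 1)/(72 − 4) = 5/68 ≈ 0.074.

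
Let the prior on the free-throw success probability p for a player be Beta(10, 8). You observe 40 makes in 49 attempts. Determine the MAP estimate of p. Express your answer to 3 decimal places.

Prior: Beta(10, 8).
Data: 40 successes in 49 trials. The binomial likelihood contributes p^40(1−p)^9, so the posterior is Beta(10+40, 8+9) = Beta(50, 17).
For Beta(a, b) with a, b > 1 the mode is (a−1)/(a+b−2) = 49/65 ≈ 0.754.

p̂_MAP = 0.754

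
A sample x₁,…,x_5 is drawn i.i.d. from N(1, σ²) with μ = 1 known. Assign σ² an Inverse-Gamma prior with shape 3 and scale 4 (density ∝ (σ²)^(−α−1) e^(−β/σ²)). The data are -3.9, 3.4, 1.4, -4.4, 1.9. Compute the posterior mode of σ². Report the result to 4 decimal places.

σ̂²_MAP = 5.2231

Sum of squared deviations about the known mean: SS = (-3.9−1)² + (3.4−1)² + (1.4−1)² + (-4.4−1)² + (1.9−1)² = 59.9.
The Normal likelihood contributes (σ²)^(−n/2) exp(−SS/(2σ²)), so the posterior is Inverse-Gamma(α + n/2, β + SS/2) = Inverse-Gamma(5.5, 33.95).
The mode of Inverse-Gamma(a, b) is b/(a+1) = 33.95/6.5 ≈ 5.2231.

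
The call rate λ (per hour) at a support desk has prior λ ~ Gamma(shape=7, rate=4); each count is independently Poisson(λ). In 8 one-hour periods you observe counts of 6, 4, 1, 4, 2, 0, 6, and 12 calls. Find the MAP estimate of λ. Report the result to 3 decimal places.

Σxᵢ = 6+4+1+4+2+0+6+12 = 35, with n = 8.
Posterior ∝ λ^6e^(−4λ) · λ^35e^(−8λ) = λ^41e^(−12λ), i.e. Gamma(shape=42, rate=12).
The mode of a Gamma(a, b) with a ≥ 1 (shape–rate) is (a−1)/b = 41/12 ≈ 3.417.

λ̂_MAP = 3.417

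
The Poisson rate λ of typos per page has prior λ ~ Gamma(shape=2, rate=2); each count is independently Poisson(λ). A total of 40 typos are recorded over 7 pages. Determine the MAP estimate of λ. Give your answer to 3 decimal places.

λ̂_MAP = 4.556

Σxᵢ = 40, n = 7.
Posterior ∝ λe^(−2λ) · λ^40e^(−7λ) = λ^41e^(−9λ), i.e. Gamma(shape=42, rate=9).
The mode of a Gamma(a, b) with a ≥ 1 (shape–rate) is (a−1)/b = 41/9 ≈ 4.556.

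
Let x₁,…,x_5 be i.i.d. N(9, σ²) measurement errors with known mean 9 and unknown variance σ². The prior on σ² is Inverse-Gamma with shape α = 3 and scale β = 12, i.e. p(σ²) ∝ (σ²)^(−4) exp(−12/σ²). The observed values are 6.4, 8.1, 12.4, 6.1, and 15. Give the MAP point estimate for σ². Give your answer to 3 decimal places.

Sum of squared deviations about the known mean: SS = (6.4−9)² + (8.1−9)² + (12.4−9)² + (6.1−9)² + (15−9)² = 63.54.
The Normal likelihood contributes (σ²)^(−n/2) exp(−SS/(2σ²)), so the posterior is Inverse-Gamma(α + n/2, β + SS/2) = Inverse-Gamma(5.5, 43.77).
The mode of Inverse-Gamma(a, b) is b/(a+1) = 43.77/6.5 ≈ 6.734.

σ̂²_MAP = 6.734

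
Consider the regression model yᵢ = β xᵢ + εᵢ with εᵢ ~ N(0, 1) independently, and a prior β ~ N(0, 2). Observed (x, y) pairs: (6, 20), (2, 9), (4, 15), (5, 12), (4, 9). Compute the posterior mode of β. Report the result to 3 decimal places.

log p(β | y) = −Σ(yᵢ − βxᵢ)²/(2·1) − β²/(2·2) + const.
Setting the derivative to zero: Σxᵢ(yᵢ − βxᵢ)/1 − β/2 = 0, so β = Σxᵢyᵢ / (Σxᵢ² + σ²/τ²).
Σxᵢyᵢ = 6·20 + 2·9 + 4·15 + 5·12 + 4·9 = 294; Σxᵢ² = 97; σ²/τ² = 0.5.
β̂_MAP = 294 / (97 + 0.5) = 294/97.5 ≈ 3.015.

β̂_MAP = 3.015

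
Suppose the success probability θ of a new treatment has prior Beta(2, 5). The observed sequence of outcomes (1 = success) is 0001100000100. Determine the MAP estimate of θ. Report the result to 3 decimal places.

θ̂_MAP = 0.222

Prior: Beta(2, 5).
Data: 3 successes in 13 trials (from the sequence). The binomial likelihood contributes θ^3(1−θ)^10, so the posterior is Beta(2+3, 5+10) = Beta(5, 15).
For Beta(a, b) with a, b > 1 the mode is (a−1)/(a+b−2) = 4/18 ≈ 0.222.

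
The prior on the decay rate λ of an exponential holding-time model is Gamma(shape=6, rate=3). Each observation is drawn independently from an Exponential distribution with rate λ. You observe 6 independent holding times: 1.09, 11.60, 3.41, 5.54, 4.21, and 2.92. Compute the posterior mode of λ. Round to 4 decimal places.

The Exponential(rate=λ) likelihood is ∝ λ^n e^(−λΣtᵢ). Here n = 6 and Σtᵢ = 1.09 + 11.60 + 3.41 + 5.54 + 4.21 + 2.92 = 28.77.
Posterior ∝ λ^5e^(−3λ) · λ^6e^(−28.77λ) = λ^11e^(−31.77λ), i.e. Gamma(12, 31.77).
Mode = (a−1)/b = 11/31.77 ≈ 0.3462.

λ̂_MAP = 0.3462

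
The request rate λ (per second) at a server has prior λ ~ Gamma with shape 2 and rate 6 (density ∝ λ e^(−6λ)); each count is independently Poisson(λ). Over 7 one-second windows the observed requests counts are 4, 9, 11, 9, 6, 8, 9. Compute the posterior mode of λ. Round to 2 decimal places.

λ̂_MAP = 4.38

Σxᵢ = 4+9+11+9+6+8+9 = 56, with n = 7.
Posterior ∝ λe^(−6λ) · λ^56e^(−7λ) = λ^57e^(−13λ), i.e. Gamma(shape=58, rate=13).
The mode of a Gamma(a, b) with a ≥ 1 (shape–rate) is (a−1)/b = 57/13 ≈ 4.38.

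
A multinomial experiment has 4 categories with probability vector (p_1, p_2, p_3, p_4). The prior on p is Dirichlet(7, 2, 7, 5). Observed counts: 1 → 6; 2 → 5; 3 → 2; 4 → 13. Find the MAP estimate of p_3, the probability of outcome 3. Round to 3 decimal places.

The posterior is Dirichlet(αᵢ + nᵢ) = Dirichlet(13, 7, 9, 18).
For a Dirichlet(a₁,…,a_K) with all aᵢ > 1, the mode has j-th component (aⱼ − 1)/(Σaᵢ − K).
Here Σaᵢ = 47 and K = 4, so p_3 = (9 − 1)/(47 − 4) = 8/43 ≈ 0.186.

MAP estimate: 0.186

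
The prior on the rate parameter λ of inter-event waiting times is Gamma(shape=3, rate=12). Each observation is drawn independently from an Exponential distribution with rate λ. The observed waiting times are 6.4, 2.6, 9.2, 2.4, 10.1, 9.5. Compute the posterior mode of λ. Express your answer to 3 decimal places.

The Exponential(rate=λ) likelihood is ∝ λ^n e^(−λΣtᵢ). Here n = 6 and Σtᵢ = 6.4 + 2.6 + 9.2 + 2.4 + 10.1 + 9.5 = 40.2.
Posterior ∝ λ^2e^(−12λ) · λ^6e^(−40.2λ) = λ^8e^(−52.2λ), i.e. Gamma(9, 52.2).
Mode = (a−1)/b = 8/52.2 ≈ 0.153.

λ̂_MAP = 0.153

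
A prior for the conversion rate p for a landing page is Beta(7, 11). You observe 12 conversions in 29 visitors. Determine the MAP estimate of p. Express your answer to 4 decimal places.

p̂_MAP = 0.4000

Prior: Beta(7, 11).
Data: 12 successes in 29 trials. The binomial likelihood contributes p^12(1−p)^17, so the posterior is Beta(7+12, 11+17) = Beta(19, 28).
For Beta(a, b) with a, b > 1 the mode is (a−1)/(a+b−2) = 18/45 ≈ 0.4000.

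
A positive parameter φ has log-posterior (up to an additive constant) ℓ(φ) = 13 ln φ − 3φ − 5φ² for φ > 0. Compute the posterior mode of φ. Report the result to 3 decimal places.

φ̂_MAP = 1.000

ℓ'(φ) = 13/φ − 3 − 10φ. Setting this to zero and multiplying by φ: 10φ² + 3φ − 13 = 0.
φ = (−3 + √(3² + 4·10·13)) / (2·10) = (−3 + √529) / 20 = (−3 + 23)/20 = 1.
ℓ''(φ) = −13/φ² − 10 < 0, confirming a maximum.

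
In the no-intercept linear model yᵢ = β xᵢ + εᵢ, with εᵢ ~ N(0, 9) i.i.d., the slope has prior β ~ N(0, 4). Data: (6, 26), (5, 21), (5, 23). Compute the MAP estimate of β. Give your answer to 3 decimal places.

log p(β | y) = −Σ(yᵢ − βxᵢ)²/(2·9) − β²/(2·4) + const.
Setting the derivative to zero: Σxᵢ(yᵢ − βxᵢ)/9 − β/4 = 0, so β = Σxᵢyᵢ / (Σxᵢ² + σ²/τ²).
Σxᵢyᵢ = 6·26 + 5·21 + 5·23 = 376; Σxᵢ² = 86; σ²/τ² = 2.25.
β̂_MAP = 376 / (86 + 2.25) = 376/88.25 ≈ 4.261.

β̂_MAP = 4.261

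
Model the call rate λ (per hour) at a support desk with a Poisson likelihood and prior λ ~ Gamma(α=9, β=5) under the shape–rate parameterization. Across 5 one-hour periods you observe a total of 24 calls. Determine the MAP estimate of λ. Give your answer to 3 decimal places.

Σxᵢ = 24, n = 5.
Posterior ∝ λ^8e^(−5λ) · λ^24e^(−5λ) = λ^32e^(−10λ), i.e. Gamma(shape=33, rate=10).
The mode of a Gamma(a, b) with a ≥ 1 (shape–rate) is (a−1)/b = 32/10 ≈ 3.200.

λ̂_MAP = 3.200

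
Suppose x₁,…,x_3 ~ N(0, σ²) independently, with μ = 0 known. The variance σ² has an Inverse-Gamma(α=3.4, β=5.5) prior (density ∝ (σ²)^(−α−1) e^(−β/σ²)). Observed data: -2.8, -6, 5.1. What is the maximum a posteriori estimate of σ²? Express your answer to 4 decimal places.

Sum of squared deviations about the known mean: SS = (-2.8−0)² + (-6−0)² + (5.1−0)² = 69.85.
The Normal likelihood contributes (σ²)^(−n/2) exp(−SS/(2σ²)), so the posterior is Inverse-Gamma(α + n/2, β + SS/2) = Inverse-Gamma(4.9, 40.425).
The mode of Inverse-Gamma(a, b) is b/(a+1) = 40.425/5.9 ≈ 6.8517.

σ̂²_MAP = 6.8517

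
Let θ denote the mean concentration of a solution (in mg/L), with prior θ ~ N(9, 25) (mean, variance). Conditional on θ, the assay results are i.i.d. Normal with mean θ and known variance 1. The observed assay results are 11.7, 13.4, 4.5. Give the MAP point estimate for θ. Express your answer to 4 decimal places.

θ̂_MAP = 9.8553

n = 3; x̄ = (11.7 + 13.4 + 4.5)/3 = 29.6/3 = 148/15 ≈ 9.8667.
For a Normal prior and Normal likelihood with known variance, the posterior is Normal; its mode equals its mean, the precision-weighted average.
Prior precision 1/σ₀² = 1/25 = 0.04; data precision n/σ² = 3/1 = 3.
θ̂ = (0.04·9 + 3·(148/15)) / (0.04 + 3) = 29.96/3.04 = 749/76 ≈ 9.8553.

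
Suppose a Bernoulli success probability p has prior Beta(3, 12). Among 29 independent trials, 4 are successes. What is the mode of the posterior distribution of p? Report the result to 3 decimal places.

p̂_MAP = 0.143

Prior: Beta(3, 12).
Data: 4 successes in 29 trials. The binomial likelihood contributes p^4(1−p)^25, so the posterior is Beta(3+4, 12+25) = Beta(7, 37).
For Beta(a, b) with a, b > 1 the mode is (a−1)/(a+b−2) = 6/42 ≈ 0.143.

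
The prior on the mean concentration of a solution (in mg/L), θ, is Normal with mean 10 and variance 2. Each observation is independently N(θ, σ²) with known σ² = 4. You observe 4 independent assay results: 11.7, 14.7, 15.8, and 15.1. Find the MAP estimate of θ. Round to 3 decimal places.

n = 4; x̄ = (11.7 + 14.7 + 15.8 + 15.1)/4 = 57.3/4 = 14.325.
For a Normal prior and Normal likelihood with known variance, the posterior is Normal; its mode equals its mean, the precision-weighted average.
Prior precision 1/σ₀² = 1/2 = 0.5; data precision n/σ² = 4/4 = 1.
θ̂ = (0.5·10 + 1·14.325) / (0.5 + 1) = 19.325/1.5 = 773/60 ≈ 12.883.

θ̂_MAP = 12.883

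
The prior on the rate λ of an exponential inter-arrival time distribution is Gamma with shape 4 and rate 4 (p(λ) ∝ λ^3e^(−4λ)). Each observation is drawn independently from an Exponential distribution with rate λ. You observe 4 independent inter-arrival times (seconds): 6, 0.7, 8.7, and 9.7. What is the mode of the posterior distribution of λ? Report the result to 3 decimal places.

The Exponential(rate=λ) likelihood is ∝ λ^n e^(−λΣtᵢ). Here n = 4 and Σtᵢ = 6 + 0.7 + 8.7 + 9.7 = 25.1.
Posterior ∝ λ^3e^(−4λ) · λ^4e^(−25.1λ) = λ^7e^(−29.1λ), i.e. Gamma(8, 29.1).
Mode = (a−1)/b = 7/29.1 ≈ 0.241.

λ̂_MAP = 0.241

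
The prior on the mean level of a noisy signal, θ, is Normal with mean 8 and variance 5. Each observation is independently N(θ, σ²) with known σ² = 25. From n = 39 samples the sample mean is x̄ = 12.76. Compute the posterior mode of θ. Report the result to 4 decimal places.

n = 39, x̄ = 12.76.
For a Normal prior and Normal likelihood with known variance, the posterior is Normal; its mode equals its mean, the precision-weighted average.
Prior precision 1/σ₀² = 1/5 = 0.2; data precision n/σ² = 39/25 = 1.56.
θ̂ = (0.2·8 + 1.56·12.76) / (0.2 + 1.56) = 21.5056/1.76 = 13441/1100 ≈ 12.2191.

θ̂_MAP = 12.2191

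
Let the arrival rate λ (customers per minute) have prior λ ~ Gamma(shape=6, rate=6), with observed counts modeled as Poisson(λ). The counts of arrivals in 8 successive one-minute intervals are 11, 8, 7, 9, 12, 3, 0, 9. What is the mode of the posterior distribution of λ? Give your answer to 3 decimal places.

λ̂_MAP = 4.571

Σxᵢ = 11+8+7+9+12+3+0+9 = 59, with n = 8.
Posterior ∝ λ^5e^(−6λ) · λ^59e^(−8λ) = λ^64e^(−14λ), i.e. Gamma(shape=65, rate=14).
The mode of a Gamma(a, b) with a ≥ 1 (shape–rate) is (a−1)/b = 64/14 ≈ 4.571.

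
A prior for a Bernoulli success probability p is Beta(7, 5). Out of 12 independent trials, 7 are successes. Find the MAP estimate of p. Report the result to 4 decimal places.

Prior: Beta(7, 5).
Data: 7 successes in 12 trials. The binomial likelihood contributes p^7(1−p)^5, so the posterior is Beta(7+7, 5+5) = Beta(14, 10).
For Beta(a, b) with a, b > 1 the mode is (a−1)/(a+b−2) = 13/22 ≈ 0.5909.

p̂_MAP = 0.5909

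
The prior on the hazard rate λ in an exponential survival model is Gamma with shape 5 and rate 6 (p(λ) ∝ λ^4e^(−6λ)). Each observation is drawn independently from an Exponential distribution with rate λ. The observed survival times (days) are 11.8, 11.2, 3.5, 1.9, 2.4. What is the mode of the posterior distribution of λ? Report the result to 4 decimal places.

λ̂_MAP = 0.2446

The Exponential(rate=λ) likelihood is ∝ λ^n e^(−λΣtᵢ). Here n = 5 and Σtᵢ = 11.8 + 11.2 + 3.5 + 1.9 + 2.4 = 30.8.
Posterior ∝ λ^4e^(−6λ) · λ^5e^(−30.8λ) = λ^9e^(−36.8λ), i.e. Gamma(10, 36.8).
Mode = (a−1)/b = 9/36.8 ≈ 0.2446.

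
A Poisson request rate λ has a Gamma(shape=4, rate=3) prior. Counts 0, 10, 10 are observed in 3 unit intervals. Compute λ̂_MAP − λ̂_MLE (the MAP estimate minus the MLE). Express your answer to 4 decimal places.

MAP − MLE = -2.8333

Σxᵢ = 20. Posterior is Gamma(24, 6); MAP = (24−1)/6 = 23/6 ≈ 3.83333.
MLE = x̄ = 20/3 ≈ 6.66667.
Difference = 23/6 − 20/3 = -17/6 ≈ -2.8333.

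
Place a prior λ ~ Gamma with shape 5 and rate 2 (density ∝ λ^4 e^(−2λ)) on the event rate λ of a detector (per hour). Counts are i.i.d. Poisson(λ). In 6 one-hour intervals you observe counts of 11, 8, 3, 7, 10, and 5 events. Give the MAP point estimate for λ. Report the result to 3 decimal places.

λ̂_MAP = 6.000

Σxᵢ = 11+8+3+7+10+5 = 44, with n = 6.
Posterior ∝ λ^4e^(−2λ) · λ^44e^(−6λ) = λ^48e^(−8λ), i.e. Gamma(shape=49, rate=8).
The mode of a Gamma(a, b) with a ≥ 1 (shape–rate) is (a−1)/b = 48/8 ≈ 6.000.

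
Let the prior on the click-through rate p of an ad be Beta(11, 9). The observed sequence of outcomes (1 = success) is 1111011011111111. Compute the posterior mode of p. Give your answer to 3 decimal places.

p̂_MAP = 0.706

Prior: Beta(11, 9).
Data: 14 successes in 16 trials (from the sequence). The binomial likelihood contributes p^14(1−p)^2, so the posterior is Beta(11+14, 9+2) = Beta(25, 11).
For Beta(a, b) with a, b > 1 the mode is (a−1)/(a+b−2) = 24/34 ≈ 0.706.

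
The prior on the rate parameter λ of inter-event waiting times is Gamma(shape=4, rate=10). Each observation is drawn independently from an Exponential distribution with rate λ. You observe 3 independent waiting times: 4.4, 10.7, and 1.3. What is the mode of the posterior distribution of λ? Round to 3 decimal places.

λ̂_MAP = 0.227

The Exponential(rate=λ) likelihood is ∝ λ^n e^(−λΣtᵢ). Here n = 3 and Σtᵢ = 4.4 + 10.7 + 1.3 = 16.4.
Posterior ∝ λ^3e^(−10λ) · λ^3e^(−16.4λ) = λ^6e^(−26.4λ), i.e. Gamma(7, 26.4).
Mode = (a−1)/b = 6/26.4 ≈ 0.227.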